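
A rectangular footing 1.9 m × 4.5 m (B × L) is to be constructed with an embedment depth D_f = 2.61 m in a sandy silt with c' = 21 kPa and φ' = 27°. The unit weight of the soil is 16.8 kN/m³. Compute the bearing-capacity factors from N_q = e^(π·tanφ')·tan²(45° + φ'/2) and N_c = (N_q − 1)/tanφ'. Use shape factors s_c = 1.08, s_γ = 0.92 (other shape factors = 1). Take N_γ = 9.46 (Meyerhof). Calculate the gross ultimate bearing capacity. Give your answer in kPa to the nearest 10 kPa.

q_ult ≈ 1260 kPa

tan27° = 0.5095, so N_q = e^(π×0.5095)·tan²(58.5°) = 4.957 × 2.663 = 13.2.
N_c = (13.2 − 1)/tan27° = 23.94.
q = γ·D_f = 16.8 × 2.61 = 43.848 kPa.
c·N_c·s_c = 21 × 23.942 × 1.08 = 543.01 kPa
q·N_q = 43.848 × 13.199 = 578.76 kPa
0.5·γ·B·N_γ·s_γ = 0.5 × 16.8 × 1.9 × 9.46 × 0.92 = 138.9 kPa
q_ult = 543.01 + 578.76 + 138.9 = 1260.7 kPa.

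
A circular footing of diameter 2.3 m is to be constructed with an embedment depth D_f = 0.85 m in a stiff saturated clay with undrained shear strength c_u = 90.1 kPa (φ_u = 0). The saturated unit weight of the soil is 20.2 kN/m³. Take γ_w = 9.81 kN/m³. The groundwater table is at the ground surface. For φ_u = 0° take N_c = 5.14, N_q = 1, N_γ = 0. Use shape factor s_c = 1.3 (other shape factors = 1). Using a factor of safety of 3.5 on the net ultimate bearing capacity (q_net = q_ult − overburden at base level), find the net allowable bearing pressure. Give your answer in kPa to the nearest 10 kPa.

With the water table at the surface the whole profile is submerged: γ' = 20.2 − 9.81 = 10.39 kN/m³, so q = γ'·D_f = 8.8315 kPa.
q_ult = c·N_c·s_c + q·N_q
     = 90.1 × 5.14 × 1.3 + 8.8315 × 1
     = 602.05 + 8.8315 = 610.88 kPa.
q_net = 610.88 − 8.8315 = 602.05 kPa.
q_all(net) = 602.05 / 3.5 = 172.01 kPa.

q_all(net) ≈ 170 kPa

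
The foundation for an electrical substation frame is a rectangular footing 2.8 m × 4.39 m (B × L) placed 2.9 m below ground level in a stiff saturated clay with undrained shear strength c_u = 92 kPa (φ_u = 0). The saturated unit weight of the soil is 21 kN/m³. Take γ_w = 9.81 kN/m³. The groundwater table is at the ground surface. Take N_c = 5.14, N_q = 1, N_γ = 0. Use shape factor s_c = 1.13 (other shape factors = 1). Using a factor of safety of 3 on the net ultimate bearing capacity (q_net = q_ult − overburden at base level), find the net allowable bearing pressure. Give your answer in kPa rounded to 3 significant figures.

With the water table at the surface the whole profile is submerged: γ' = 21 − 9.81 = 11.19 kN/m³, so q = γ'·D_f = 32.451 kPa.
q_ult = c·N_c·s_c + q·N_q
     = 92 × 5.14 × 1.13 + 32.451 × 1
     = 534.35 + 32.451 = 566.81 kPa.
q_net = 566.81 − 32.451 = 534.35 kPa.
q_all(net) = 534.35 / 3 = 178.12 kPa.

q_all(net) ≈ 178 kPa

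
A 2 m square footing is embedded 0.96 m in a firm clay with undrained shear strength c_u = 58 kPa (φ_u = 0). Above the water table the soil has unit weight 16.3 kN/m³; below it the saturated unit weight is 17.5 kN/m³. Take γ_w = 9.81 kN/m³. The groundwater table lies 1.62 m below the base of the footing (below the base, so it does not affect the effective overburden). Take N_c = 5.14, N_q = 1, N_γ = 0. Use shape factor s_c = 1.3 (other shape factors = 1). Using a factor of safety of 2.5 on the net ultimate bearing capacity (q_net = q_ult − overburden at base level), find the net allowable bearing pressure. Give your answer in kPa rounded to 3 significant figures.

q_all(net) ≈ 155 kPa

Overburden at base level: q = 16.3 × 0.96 = 15.648 kPa.
Cohesion term c·N_c·s_c = 58 × 5.14 × 1.3 = 387.56 kPa; surcharge term q·N_q = 15.648 × 1 = 15.648 kPa.
q_ult = 387.56 + 15.648 = 403.2 kPa.
q_net = 403.2 − 15.648 = 387.56 kPa.
q_all(net) = 387.56 / 2.5 = 155.02 kPa.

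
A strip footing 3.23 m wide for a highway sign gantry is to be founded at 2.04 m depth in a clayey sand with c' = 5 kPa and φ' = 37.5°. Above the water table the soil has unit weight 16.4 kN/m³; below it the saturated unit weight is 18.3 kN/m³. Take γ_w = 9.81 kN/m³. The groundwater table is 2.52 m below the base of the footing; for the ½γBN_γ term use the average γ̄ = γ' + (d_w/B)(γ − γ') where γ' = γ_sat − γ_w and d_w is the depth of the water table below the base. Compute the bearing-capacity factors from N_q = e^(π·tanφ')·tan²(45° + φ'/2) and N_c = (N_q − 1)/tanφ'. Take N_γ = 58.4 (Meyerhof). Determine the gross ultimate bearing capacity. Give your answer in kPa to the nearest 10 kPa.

q_ult ≈ 3210 kPa

tan37.5° = 0.7673, so N_q = e^(π×0.7673)·tan²(63.75°) = 11.141 × 4.112 = 45.81.
N_c = (45.81 − 1)/tan37.5° = 58.4.
q = γ·D_f = 16.4 × 2.04 = 33.456 kPa.
γ' = 8.49 kN/m³; averaging over the depth B below the base, γ̄ = γ' + (d_w/B)(γ − γ') = 14.661 kN/m³.
c·N_c = 5 × 58.399 = 292 kPa
q·N_q = 33.456 × 45.811 = 1532.7 kPa
0.5·γ·B·N_γ = 0.5 × 14.661 × 3.23 × 58.4 = 1382.8 kPa
q_ult = 292 + 1532.7 + 1382.8 = 3207.5 kPa.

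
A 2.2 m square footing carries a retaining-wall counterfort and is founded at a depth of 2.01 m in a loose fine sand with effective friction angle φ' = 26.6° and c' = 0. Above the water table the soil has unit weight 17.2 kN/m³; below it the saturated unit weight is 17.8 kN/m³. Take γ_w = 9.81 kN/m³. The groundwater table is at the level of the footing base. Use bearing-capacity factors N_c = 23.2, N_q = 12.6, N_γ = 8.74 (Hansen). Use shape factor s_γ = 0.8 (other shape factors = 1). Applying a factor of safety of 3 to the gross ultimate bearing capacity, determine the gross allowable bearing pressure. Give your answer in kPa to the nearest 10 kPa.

Effective surcharge at the founding depth q = γ·D_f = 17.2 × 2.01 = 34.572 kPa.
The water table coincides with the base, so in the self-weight term γ → γ' = 7.99 kN/m³.
q_ult = q·N_q + 0.5·γ·B·N_γ·s_γ
     = 34.572 × 12.6 + 0.5 × 7.99 × 2.2 × 8.74 × 0.8
     = 435.61 + 61.453 = 497.06 kPa.
q_all = q_ult / FS = 497.06 / 3 = 165.69 kPa.

q_all ≈ 170 kPa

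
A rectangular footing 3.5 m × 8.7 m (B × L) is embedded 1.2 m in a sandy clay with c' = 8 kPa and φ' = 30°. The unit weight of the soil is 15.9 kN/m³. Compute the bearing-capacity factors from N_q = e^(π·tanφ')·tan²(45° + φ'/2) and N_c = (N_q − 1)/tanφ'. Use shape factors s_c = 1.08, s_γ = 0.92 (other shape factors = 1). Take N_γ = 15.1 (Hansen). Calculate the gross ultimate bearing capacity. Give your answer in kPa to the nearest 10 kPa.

tan30° = 0.5774, so N_q = e^(π×0.5774)·tan²(60°) = 6.134 × 3.0 = 18.4.
N_c = (18.4 − 1)/tan30° = 30.14.
Overburden at base level: q = 15.9 × 1.2 = 19.08 kPa.
Cohesion term c·N_c·s_c = 8 × 30.14 × 1.08 = 260.41 kPa; surcharge term q·N_q = 19.08 × 18.401 = 351.09 kPa; self-weight term 0.5·γ·B·N_γ·s_γ = 0.5 × 15.9 × 3.5 × 15.1 × 0.92 = 386.54 kPa.
q_ult = 260.41 + 351.09 + 386.54 = 998.04 kPa.

q_ult ≈ 1000 kPa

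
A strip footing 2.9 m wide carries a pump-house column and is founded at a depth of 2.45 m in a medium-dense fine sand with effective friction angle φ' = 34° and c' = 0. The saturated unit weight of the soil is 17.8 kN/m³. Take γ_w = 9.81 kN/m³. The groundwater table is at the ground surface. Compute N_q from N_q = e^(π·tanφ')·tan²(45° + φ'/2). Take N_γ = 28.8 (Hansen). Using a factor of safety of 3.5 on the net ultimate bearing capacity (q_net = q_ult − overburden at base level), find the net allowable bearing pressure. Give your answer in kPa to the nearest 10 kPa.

q_all(net) ≈ 250 kPa

N_q = e^(π·tan34°)·tan²(62°) = 29.44.
γ' = 17.8 − 9.81 = 7.99 kN/m³ (submerged throughout). q = 7.99 × 2.45 = 19.576 kPa; the same γ' applies in the ½γBN_γ term.
q·N_q = 19.576 × 29.44 = 576.3 kPa
0.5·γ·B·N_γ = 0.5 × 7.99 × 2.9 × 28.8 = 333.66 kPa
q_ult = 576.3 + 333.66 = 909.96 kPa.
q_net = 909.96 − 19.576 = 890.39 kPa.
q_all(net) = 890.39 / 3.5 = 254.4 kPa.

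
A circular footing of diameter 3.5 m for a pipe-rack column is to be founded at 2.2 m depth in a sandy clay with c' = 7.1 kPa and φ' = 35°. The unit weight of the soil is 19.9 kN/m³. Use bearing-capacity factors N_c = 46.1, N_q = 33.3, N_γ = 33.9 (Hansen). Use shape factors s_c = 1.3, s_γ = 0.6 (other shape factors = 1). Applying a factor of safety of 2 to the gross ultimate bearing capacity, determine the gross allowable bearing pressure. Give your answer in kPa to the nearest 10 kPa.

q_all ≈ 1300 kPa

Effective surcharge at the founding depth q = γ·D_f = 19.9 × 2.2 = 43.78 kPa.
q_ult = c·N_c·s_c + q·N_q + 0.5·γ·B·N_γ·s_γ
     = 7.1 × 46.1 × 1.3 + 43.78 × 33.3 + 0.5 × 19.9 × 3.5 × 33.9 × 0.6
     = 425.5 + 1457.9 + 708.34 = 2591.7 kPa.
q_all = q_ult / FS = 2591.7 / 2 = 1295.9 kPa.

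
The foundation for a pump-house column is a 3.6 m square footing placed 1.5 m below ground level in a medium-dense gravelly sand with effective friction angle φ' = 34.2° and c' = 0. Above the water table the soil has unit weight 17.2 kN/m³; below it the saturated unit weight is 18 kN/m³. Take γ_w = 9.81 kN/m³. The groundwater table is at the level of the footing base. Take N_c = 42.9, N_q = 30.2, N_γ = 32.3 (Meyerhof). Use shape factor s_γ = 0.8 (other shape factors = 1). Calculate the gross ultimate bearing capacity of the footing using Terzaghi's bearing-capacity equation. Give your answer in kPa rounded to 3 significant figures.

q = γ·D_f = 17.2 × 1.5 = 25.8 kPa.
For the ½γBN_γ term take γ' = 18 − 9.81 = 8.19 kN/m³ (soil below base is submerged).
q·N_q = 25.8 × 30.2 = 779.16 kPa
0.5·γ·B·N_γ·s_γ = 0.5 × 8.19 × 3.6 × 32.3 × 0.8 = 380.93 kPa
q_ult = 779.16 + 380.93 = 1160.1 kPa.

q_ult ≈ 1160 kPa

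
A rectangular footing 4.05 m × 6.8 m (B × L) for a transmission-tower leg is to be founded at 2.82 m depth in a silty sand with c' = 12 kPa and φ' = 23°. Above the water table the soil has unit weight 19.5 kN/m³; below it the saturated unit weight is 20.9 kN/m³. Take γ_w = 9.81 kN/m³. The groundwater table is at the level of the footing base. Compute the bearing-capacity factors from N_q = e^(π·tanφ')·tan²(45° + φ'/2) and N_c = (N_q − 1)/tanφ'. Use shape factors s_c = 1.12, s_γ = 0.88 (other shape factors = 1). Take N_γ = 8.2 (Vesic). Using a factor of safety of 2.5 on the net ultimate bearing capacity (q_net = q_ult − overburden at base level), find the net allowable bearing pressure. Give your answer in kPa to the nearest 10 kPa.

N_q = e^(π·tan23°)·tan²(56.5°) = 8.66; N_c = (N_q − 1)/tanφ' = 18.05.
q = γ·D_f = 19.5 × 2.82 = 54.99 kPa.
For the ½γBN_γ term take γ' = 20.9 − 9.81 = 11.09 kN/m³ (soil below base is submerged).
c·N_c·s_c = 12 × 18.049 × 1.12 = 242.57 kPa
q·N_q = 54.99 × 8.6612 = 476.28 kPa
0.5·γ·B·N_γ·s_γ = 0.5 × 11.09 × 4.05 × 8.2 × 0.88 = 162.05 kPa
q_ult = 242.57 + 476.28 + 162.05 = 880.9 kPa.
q_net = 880.9 − 54.99 = 825.91 kPa.
q_all(net) = 825.91 / 2.5 = 330.37 kPa.

q_all(net) ≈ 330 kPa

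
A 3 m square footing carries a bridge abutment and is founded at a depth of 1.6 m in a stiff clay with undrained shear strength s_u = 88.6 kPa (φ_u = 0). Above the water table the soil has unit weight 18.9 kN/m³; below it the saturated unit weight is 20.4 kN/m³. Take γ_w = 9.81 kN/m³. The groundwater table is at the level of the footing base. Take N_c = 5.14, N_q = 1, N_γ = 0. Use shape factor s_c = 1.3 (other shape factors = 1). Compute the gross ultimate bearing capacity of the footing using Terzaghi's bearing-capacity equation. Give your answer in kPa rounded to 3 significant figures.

q_ult ≈ 622 kPa

Effective surcharge at the founding depth q = γ·D_f = 18.9 × 1.6 = 30.24 kPa.
q_ult = c·N_c·s_c + q·N_q
     = 88.6 × 5.14 × 1.3 + 30.24 × 1
     = 592.03 + 30.24 = 622.27 kPa.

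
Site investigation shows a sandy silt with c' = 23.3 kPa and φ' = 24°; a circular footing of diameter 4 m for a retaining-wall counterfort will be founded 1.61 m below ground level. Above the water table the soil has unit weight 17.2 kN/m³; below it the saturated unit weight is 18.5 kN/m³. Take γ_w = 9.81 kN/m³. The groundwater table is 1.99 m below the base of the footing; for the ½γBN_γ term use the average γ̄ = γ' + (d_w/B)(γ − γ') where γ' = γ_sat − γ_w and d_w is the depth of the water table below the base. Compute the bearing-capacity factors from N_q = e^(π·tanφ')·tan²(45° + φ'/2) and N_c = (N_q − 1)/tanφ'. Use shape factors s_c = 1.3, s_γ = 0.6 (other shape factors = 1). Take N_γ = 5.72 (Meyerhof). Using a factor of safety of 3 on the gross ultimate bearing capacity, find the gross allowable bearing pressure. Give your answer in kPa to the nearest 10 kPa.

q_all ≈ 310 kPa

N_q = e^(π·tan24°)·tan²(57°) = 9.6; N_c = (N_q − 1)/tanφ' = 19.32.
q = γ·D_f = 17.2 × 1.61 = 27.692 kPa.
γ' = 8.69 kN/m³; averaging over the depth B below the base, γ̄ = γ' + (d_w/B)(γ − γ') = 12.924 kN/m³.
c·N_c·s_c = 23.3 × 19.324 × 1.3 = 585.31 kPa
q·N_q = 27.692 × 9.6034 = 265.94 kPa
0.5·γ·B·N_γ·s_γ = 0.5 × 12.924 × 4 × 5.72 × 0.6 = 88.708 kPa
q_ult = 585.31 + 265.94 + 88.708 = 939.96 kPa.
q_all = 939.96 / 3 = 313.32 kPa.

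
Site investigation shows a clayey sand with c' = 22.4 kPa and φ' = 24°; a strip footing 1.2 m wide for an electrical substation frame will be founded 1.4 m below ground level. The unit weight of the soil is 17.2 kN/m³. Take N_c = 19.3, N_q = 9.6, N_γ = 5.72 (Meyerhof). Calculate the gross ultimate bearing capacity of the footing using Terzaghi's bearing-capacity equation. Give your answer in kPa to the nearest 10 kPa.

Effective surcharge at the founding depth q = γ·D_f = 17.2 × 1.4 = 24.08 kPa.
q_ult = c·N_c + q·N_q + 0.5·γ·B·N_γ
     = 22.4 × 19.3 + 24.08 × 9.6 + 0.5 × 17.2 × 1.2 × 5.72
     = 432.32 + 231.17 + 59.03 = 722.52 kPa.

q_ult ≈ 720 kPa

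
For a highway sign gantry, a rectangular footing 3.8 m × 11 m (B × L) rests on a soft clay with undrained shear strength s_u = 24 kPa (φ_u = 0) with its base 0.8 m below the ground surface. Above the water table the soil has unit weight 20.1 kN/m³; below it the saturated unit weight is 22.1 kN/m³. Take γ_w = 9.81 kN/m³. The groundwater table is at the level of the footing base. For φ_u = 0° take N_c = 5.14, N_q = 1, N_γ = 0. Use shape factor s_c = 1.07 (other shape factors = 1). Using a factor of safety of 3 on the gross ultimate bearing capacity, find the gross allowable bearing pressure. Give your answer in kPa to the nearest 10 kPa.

Effective surcharge at the founding depth q = γ·D_f = 20.1 × 0.8 = 16.08 kPa.
q_ult = c·N_c·s_c + q·N_q
     = 24 × 5.14 × 1.07 + 16.08 × 1
     = 132 + 16.08 = 148.08 kPa.
q_all = 148.08 / 3 = 49.358 kPa.

q_all ≈ 50 kPa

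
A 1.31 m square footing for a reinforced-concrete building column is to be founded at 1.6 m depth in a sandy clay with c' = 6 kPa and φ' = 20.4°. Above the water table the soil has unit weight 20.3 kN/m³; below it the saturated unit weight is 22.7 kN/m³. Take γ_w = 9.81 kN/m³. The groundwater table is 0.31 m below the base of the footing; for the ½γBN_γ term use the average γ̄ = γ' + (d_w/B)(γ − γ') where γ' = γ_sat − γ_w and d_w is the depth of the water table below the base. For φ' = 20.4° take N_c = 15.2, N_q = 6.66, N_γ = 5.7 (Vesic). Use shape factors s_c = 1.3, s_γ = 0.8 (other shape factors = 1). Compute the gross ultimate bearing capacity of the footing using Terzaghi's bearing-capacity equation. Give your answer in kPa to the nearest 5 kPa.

Effective surcharge at the founding depth q = γ·D_f = 20.3 × 1.6 = 32.48 kPa.
With d_w = 0.31 m < B, γ̄ = 12.89 + (0.31/1.31) × (20.3 − 12.89) = 14.644 kN/m³.
q_ult = c·N_c·s_c + q·N_q + 0.5·γ·B·N_γ·s_γ
     = 6 × 15.2 × 1.3 + 32.48 × 6.66 + 0.5 × 14.644 × 1.31 × 5.7 × 0.8
     = 118.56 + 216.32 + 43.737 = 378.61 kPa.

q_ult ≈ 380 kPa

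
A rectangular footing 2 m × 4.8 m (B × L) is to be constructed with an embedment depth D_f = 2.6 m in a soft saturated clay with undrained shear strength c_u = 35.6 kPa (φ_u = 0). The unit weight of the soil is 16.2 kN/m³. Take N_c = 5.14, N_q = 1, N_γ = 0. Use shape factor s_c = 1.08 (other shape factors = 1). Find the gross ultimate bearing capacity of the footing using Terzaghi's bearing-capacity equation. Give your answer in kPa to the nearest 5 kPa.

q_ult ≈ 240 kPa

q = γ·D_f = 16.2 × 2.6 = 42.12 kPa.
c·N_c·s_c = 35.6 × 5.14 × 1.08 = 197.62 kPa
q·N_q = 42.12 × 1 = 42.12 kPa
q_ult = 197.62 + 42.12 = 239.74 kPa.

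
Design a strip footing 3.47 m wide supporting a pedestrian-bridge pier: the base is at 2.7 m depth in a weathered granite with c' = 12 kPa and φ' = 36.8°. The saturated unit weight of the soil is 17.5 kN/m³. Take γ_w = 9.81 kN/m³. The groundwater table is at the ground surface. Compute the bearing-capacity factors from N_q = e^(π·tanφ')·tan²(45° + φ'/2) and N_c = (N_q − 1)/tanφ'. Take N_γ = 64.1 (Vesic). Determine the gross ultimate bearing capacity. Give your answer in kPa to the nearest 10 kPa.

tan36.8° = 0.7481, so N_q = e^(π×0.7481)·tan²(63.4°) = 10.488 × 3.988 = 41.82.
N_c = (41.82 − 1)/tan36.8° = 54.57.
With the water table at the surface the whole profile is submerged: γ' = 17.5 − 9.81 = 7.69 kN/m³, so q = γ'·D_f = 20.763 kPa; the same γ' applies in the ½γBN_γ term.
q_ult = c·N_c + q·N_q + 0.5·γ·B·N_γ
     = 12 × 54.57 + 20.763 × 41.823 + 0.5 × 7.69 × 3.47 × 64.1
     = 654.84 + 868.38 + 855.23 = 2378.5 kPa.

q_ult ≈ 2380 kPa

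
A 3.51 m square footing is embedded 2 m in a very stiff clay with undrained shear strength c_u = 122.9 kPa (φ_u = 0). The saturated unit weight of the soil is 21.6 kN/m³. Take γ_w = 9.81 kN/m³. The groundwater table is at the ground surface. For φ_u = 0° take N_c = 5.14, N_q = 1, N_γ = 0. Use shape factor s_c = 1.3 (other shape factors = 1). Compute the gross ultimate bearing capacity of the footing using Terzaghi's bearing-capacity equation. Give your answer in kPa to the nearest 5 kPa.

With the water table at the surface the whole profile is submerged: γ' = 21.6 − 9.81 = 11.79 kN/m³, so q = γ'·D_f = 23.58 kPa.
q_ult = c·N_c·s_c + q·N_q
     = 122.9 × 5.14 × 1.3 + 23.58 × 1
     = 821.22 + 23.58 = 844.8 kPa.

q_ult ≈ 845 kPa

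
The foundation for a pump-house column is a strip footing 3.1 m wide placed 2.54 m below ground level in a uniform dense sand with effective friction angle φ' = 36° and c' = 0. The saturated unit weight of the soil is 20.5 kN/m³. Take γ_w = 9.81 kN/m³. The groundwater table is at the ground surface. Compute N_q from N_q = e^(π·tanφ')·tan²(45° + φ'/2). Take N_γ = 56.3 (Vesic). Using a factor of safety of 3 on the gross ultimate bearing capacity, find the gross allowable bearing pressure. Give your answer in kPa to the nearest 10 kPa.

q_all ≈ 650 kPa

N_q = e^(π·tan36°)·tan²(63°) = 37.75.
γ' = 20.5 − 9.81 = 10.69 kN/m³ (submerged throughout). q = 10.69 × 2.54 = 27.153 kPa; the same γ' applies in the ½γBN_γ term.
q·N_q = 27.153 × 37.752 = 1025.1 kPa
0.5·γ·B·N_γ = 0.5 × 10.69 × 3.1 × 56.3 = 932.86 kPa
q_ult = 1025.1 + 932.86 = 1957.9 kPa.
q_all = 1957.9 / 3 = 652.65 kPa.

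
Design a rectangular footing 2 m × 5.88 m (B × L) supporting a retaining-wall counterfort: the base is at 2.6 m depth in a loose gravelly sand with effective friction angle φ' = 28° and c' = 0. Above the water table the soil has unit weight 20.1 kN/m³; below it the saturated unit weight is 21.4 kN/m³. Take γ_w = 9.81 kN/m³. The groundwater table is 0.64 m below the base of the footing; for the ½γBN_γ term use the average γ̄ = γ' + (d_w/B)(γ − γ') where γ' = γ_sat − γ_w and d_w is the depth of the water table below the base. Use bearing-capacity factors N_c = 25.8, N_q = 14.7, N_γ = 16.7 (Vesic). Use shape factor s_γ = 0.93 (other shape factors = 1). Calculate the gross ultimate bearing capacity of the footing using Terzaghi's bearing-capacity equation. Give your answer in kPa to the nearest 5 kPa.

Effective surcharge at the founding depth q = γ·D_f = 20.1 × 2.6 = 52.26 kPa.
With d_w = 0.64 m < B, γ̄ = 11.59 + (0.64/2) × (20.1 − 11.59) = 14.313 kN/m³.
q_ult = q·N_q + 0.5·γ·B·N_γ·s_γ
     = 52.26 × 14.7 + 0.5 × 14.313 × 2 × 16.7 × 0.93
     = 768.22 + 222.3 = 990.52 kPa.

q_ult ≈ 990 kPa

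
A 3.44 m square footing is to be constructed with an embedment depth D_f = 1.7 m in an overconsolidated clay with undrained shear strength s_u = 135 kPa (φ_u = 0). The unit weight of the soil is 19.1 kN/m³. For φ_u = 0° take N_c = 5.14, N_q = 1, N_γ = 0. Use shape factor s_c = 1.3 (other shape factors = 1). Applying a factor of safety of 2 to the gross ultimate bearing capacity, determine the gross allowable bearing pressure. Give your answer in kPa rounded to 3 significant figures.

q_all ≈ 467 kPa

q = γ·D_f = 19.1 × 1.7 = 32.47 kPa.
c·N_c·s_c = 135 × 5.14 × 1.3 = 902.07 kPa
q·N_q = 32.47 × 1 = 32.47 kPa
q_ult = 902.07 + 32.47 = 934.54 kPa.
q_all = q_ult / FS = 934.54 / 2 = 467.27 kPa.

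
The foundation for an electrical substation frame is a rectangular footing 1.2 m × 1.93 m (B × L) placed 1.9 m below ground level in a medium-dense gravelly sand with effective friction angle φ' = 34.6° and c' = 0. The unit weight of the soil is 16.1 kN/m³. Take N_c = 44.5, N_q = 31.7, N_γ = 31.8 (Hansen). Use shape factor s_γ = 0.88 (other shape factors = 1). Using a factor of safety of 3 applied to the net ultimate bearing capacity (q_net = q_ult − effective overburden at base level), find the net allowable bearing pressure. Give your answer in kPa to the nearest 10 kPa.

q_all(net) ≈ 400 kPa

q = γ·D_f = 16.1 × 1.9 = 30.59 kPa.
q·N_q = 30.59 × 31.7 = 969.7 kPa
0.5·γ·B·N_γ·s_γ = 0.5 × 16.1 × 1.2 × 31.8 × 0.88 = 270.33 kPa
q_ult = 969.7 + 270.33 = 1240 kPa.
Net ultimate: q_net = 1240 − 30.59 = 1209.4 kPa.
q_all(net) = 1209.4 / 3 = 403.15 kPa.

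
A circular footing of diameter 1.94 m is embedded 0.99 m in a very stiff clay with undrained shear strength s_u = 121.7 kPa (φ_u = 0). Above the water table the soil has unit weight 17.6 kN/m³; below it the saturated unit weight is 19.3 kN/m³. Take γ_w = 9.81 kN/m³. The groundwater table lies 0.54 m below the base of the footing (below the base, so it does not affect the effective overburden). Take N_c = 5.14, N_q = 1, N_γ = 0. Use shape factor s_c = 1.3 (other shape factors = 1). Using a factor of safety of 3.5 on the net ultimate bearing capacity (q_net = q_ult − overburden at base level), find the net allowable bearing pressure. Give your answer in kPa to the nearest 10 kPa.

q_all(net) ≈ 230 kPa

Overburden at base level: q = 17.6 × 0.99 = 17.424 kPa.
Cohesion term c·N_c·s_c = 121.7 × 5.14 × 1.3 = 813.2 kPa; surcharge term q·N_q = 17.424 × 1 = 17.424 kPa.
q_ult = 813.2 + 17.424 = 830.62 kPa.
q_net = 830.62 − 17.424 = 813.2 kPa.
q_all(net) = 813.2 / 3.5 = 232.34 kPa.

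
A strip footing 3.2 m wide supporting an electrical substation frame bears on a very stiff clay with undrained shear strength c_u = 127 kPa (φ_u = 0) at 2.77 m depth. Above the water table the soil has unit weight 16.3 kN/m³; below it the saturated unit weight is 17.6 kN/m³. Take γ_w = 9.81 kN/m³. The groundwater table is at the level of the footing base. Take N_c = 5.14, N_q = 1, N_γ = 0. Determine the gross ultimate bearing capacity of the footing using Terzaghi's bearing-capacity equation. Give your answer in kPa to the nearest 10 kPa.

Overburden at base level: q = 16.3 × 2.77 = 45.151 kPa.
Cohesion term c·N_c = 127 × 5.14 = 652.78 kPa; surcharge term q·N_q = 45.151 × 1 = 45.151 kPa.
q_ult = 652.78 + 45.151 = 697.93 kPa.

q_ult ≈ 700 kPa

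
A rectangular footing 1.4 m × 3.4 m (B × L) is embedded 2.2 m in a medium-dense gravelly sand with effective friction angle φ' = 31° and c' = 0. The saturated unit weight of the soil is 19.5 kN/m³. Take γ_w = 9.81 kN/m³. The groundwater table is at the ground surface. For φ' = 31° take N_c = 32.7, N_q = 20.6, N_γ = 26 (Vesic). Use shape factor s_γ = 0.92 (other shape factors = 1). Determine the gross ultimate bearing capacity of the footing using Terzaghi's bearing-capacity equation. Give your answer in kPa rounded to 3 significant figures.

γ' = 19.5 − 9.81 = 9.69 kN/m³ (submerged throughout). q = 9.69 × 2.2 = 21.318 kPa; the same γ' applies in the ½γBN_γ term.
q·N_q = 21.318 × 20.6 = 439.15 kPa
0.5·γ·B·N_γ·s_γ = 0.5 × 9.69 × 1.4 × 26 × 0.92 = 162.25 kPa
q_ult = 439.15 + 162.25 = 601.4 kPa.

q_ult ≈ 601 kPa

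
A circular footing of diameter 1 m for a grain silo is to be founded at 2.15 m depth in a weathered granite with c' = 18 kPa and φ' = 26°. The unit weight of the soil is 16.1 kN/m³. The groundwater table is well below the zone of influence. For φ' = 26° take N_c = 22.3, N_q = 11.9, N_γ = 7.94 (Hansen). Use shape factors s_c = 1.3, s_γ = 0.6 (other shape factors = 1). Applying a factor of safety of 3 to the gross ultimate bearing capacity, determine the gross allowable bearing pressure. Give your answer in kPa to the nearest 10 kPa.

q = γ·D_f = 16.1 × 2.15 = 34.615 kPa.
c·N_c·s_c = 18 × 22.3 × 1.3 = 521.82 kPa
q·N_q = 34.615 × 11.9 = 411.92 kPa
0.5·γ·B·N_γ·s_γ = 0.5 × 16.1 × 1 × 7.94 × 0.6 = 38.35 kPa
q_ult = 521.82 + 411.92 + 38.35 = 972.09 kPa.
q_all = q_ult / FS = 972.09 / 3 = 324.03 kPa.

q_all ≈ 320 kPa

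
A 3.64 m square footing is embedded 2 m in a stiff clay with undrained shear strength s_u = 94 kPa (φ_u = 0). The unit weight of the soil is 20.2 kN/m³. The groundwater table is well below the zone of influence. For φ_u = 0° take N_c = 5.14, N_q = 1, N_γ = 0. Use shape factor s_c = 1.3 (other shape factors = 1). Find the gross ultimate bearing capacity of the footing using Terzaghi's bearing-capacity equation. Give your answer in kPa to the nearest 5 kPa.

q_ult ≈ 670 kPa

Effective surcharge at the founding depth q = γ·D_f = 20.2 × 2 = 40.4 kPa.
q_ult = c·N_c·s_c + q·N_q
     = 94 × 5.14 × 1.3 + 40.4 × 1
     = 628.11 + 40.4 = 668.51 kPa.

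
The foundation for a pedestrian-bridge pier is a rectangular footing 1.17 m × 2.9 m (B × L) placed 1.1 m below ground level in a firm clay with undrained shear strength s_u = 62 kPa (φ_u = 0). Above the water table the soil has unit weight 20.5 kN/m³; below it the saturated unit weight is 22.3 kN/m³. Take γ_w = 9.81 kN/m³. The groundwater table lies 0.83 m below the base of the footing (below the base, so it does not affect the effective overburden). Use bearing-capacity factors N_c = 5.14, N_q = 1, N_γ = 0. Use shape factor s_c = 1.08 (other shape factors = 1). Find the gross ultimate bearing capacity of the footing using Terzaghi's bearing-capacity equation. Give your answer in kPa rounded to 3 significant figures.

q_ult ≈ 367 kPa

Effective surcharge at the founding depth q = γ·D_f = 20.5 × 1.1 = 22.55 kPa.
q_ult = c·N_c·s_c + q·N_q
     = 62 × 5.14 × 1.08 + 22.55 × 1
     = 344.17 + 22.55 = 366.72 kPa.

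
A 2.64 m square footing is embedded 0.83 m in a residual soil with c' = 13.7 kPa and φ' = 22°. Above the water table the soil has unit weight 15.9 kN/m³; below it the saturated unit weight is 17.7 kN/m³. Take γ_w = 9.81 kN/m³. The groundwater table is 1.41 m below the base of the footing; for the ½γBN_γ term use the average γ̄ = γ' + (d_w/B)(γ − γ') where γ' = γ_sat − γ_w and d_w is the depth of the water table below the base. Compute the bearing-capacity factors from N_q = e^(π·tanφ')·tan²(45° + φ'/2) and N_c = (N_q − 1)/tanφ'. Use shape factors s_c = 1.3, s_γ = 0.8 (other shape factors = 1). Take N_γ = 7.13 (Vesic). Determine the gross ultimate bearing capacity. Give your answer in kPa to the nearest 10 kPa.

q_ult ≈ 500 kPa

tan22° = 0.404, so N_q = e^(π×0.404)·tan²(56°) = 3.558 × 2.198 = 7.82.
N_c = (7.82 − 1)/tan22° = 16.88.
q = γ·D_f = 15.9 × 0.83 = 13.197 kPa.
γ' = 7.89 kN/m³; averaging over the depth B below the base, γ̄ = γ' + (d_w/B)(γ − γ') = 12.168 kN/m³.
c·N_c·s_c = 13.7 × 16.883 × 1.3 = 300.68 kPa
q·N_q = 13.197 × 7.8211 = 103.22 kPa
0.5·γ·B·N_γ·s_γ = 0.5 × 12.168 × 2.64 × 7.13 × 0.8 = 91.617 kPa
q_ult = 300.68 + 103.22 + 91.617 = 495.52 kPa.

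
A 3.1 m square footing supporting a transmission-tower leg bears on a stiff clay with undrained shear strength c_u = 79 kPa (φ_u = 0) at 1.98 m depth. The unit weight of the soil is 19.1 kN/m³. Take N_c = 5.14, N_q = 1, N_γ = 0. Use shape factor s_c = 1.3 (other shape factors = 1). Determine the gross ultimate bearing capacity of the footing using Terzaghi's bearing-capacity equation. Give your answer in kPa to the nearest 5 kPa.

Overburden at base level: q = 19.1 × 1.98 = 37.818 kPa.
Cohesion term c·N_c·s_c = 79 × 5.14 × 1.3 = 527.88 kPa; surcharge term q·N_q = 37.818 × 1 = 37.818 kPa.
q_ult = 527.88 + 37.818 = 565.7 kPa.

q_ult ≈ 565 kPa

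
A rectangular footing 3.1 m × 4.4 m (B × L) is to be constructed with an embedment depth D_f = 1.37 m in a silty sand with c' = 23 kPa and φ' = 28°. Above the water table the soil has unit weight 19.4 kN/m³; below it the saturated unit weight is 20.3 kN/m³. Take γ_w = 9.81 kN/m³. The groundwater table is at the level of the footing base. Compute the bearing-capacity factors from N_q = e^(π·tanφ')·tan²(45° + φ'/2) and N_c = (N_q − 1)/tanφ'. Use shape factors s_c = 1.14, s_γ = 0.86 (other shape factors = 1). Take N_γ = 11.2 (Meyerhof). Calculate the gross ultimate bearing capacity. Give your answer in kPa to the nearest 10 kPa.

q_ult ≈ 1220 kPa

tan28° = 0.5317, so N_q = e^(π×0.5317)·tan²(59°) = 5.314 × 2.77 = 14.72.
N_c = (14.72 − 1)/tan28° = 25.8.
Overburden at base level: q = 19.4 × 1.37 = 26.578 kPa.
Below the base the soil is submerged, so the ½γBN_γ term uses γ' = 20.3 − 9.81 = 10.49 kN/m³.
Cohesion term c·N_c·s_c = 23 × 25.803 × 1.14 = 676.56 kPa; surcharge term q·N_q = 26.578 × 14.72 = 391.22 kPa; self-weight term 0.5·γ·B·N_γ·s_γ = 0.5 × 10.49 × 3.1 × 11.2 × 0.86 = 156.61 kPa.
q_ult = 676.56 + 391.22 + 156.61 = 1224.4 kPa.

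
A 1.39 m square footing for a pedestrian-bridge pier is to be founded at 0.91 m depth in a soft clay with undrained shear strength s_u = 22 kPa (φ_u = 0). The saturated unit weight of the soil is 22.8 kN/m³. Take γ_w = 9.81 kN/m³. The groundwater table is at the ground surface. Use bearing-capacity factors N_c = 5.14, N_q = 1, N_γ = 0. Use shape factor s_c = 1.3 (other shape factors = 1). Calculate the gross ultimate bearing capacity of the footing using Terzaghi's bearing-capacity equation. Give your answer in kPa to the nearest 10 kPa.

γ' = 22.8 − 9.81 = 12.99 kN/m³ (submerged throughout). q = 12.99 × 0.91 = 11.821 kPa.
c·N_c·s_c = 22 × 5.14 × 1.3 = 147 kPa
q·N_q = 11.821 × 1 = 11.821 kPa
q_ult = 147 + 11.821 = 158.82 kPa.

q_ult ≈ 160 kPa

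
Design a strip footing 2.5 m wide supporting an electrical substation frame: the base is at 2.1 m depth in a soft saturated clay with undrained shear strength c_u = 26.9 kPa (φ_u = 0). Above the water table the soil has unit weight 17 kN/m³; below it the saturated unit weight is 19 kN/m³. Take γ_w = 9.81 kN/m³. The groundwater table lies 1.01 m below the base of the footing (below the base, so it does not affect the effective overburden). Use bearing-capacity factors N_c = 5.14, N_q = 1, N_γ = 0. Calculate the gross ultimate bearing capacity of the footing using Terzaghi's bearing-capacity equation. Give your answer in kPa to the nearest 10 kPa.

q_ult ≈ 170 kPa

Effective surcharge at the founding depth q = γ·D_f = 17 × 2.1 = 35.7 kPa.
q_ult = c·N_c + q·N_q
     = 26.9 × 5.14 + 35.7 × 1
     = 138.27 + 35.7 = 173.97 kPa.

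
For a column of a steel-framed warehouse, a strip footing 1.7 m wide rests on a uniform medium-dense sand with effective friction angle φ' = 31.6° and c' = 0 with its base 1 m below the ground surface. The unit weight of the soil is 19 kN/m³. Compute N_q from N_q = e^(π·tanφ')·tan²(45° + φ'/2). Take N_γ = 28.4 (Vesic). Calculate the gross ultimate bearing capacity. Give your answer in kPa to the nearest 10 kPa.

q_ult ≈ 880 kPa

tan31.6° = 0.6152, so N_q = e^(π×0.6152)·tan²(60.8°) = 6.908 × 3.202 = 22.12.
Effective surcharge at the founding depth q = γ·D_f = 19 × 1 = 19 kPa.
q_ult = q·N_q + 0.5·γ·B·N_γ
     = 19 × 22.117 + 0.5 × 19 × 1.7 × 28.4
     = 420.23 + 458.66 = 878.89 kPa.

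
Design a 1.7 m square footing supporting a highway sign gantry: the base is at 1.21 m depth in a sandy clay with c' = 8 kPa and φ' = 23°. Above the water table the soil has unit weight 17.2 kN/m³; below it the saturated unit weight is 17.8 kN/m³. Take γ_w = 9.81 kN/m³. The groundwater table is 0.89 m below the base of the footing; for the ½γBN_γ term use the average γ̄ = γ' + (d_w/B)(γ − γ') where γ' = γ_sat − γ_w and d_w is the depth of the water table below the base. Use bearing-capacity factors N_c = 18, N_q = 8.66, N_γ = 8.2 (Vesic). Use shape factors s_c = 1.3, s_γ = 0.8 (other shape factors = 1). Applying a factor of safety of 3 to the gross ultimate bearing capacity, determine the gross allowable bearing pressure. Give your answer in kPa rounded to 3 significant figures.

Overburden at base level: q = 17.2 × 1.21 = 20.812 kPa.
The water table is 0.89 m below the base (< B = 1.7 m), so the ½γBN_γ term uses γ̄ = γ' + (d_w/B)(γ − γ') = 7.99 + (0.89/1.7)(17.2 − 7.99) = 12.812 kN/m³.
Cohesion term c·N_c·s_c = 8 × 18 × 1.3 = 187.2 kPa; surcharge term q·N_q = 20.812 × 8.66 = 180.23 kPa; self-weight term 0.5·γ·B·N_γ·s_γ = 0.5 × 12.812 × 1.7 × 8.2 × 0.8 = 71.438 kPa.
q_ult = 187.2 + 180.23 + 71.438 = 438.87 kPa.
q_all = q_ult / FS = 438.87 / 3 = 146.29 kPa.

q_all ≈ 146 kPa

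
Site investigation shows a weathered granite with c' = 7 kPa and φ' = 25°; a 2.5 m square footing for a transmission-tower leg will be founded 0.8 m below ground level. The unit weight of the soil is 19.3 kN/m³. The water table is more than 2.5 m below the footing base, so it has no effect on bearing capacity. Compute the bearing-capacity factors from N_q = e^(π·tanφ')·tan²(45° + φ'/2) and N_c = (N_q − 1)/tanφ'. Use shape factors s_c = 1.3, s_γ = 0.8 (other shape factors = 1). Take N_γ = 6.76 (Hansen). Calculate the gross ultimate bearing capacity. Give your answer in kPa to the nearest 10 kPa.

tan25° = 0.4663, so N_q = e^(π×0.4663)·tan²(57.5°) = 4.327 × 2.464 = 10.66.
N_c = (10.66 − 1)/tan25° = 20.72.
Effective surcharge at the founding depth q = γ·D_f = 19.3 × 0.8 = 15.44 kPa.
q_ult = c·N_c·s_c + q·N_q + 0.5·γ·B·N_γ·s_γ
     = 7 × 20.721 × 1.3 + 15.44 × 10.662 + 0.5 × 19.3 × 2.5 × 6.76 × 0.8
     = 188.56 + 164.62 + 130.47 = 483.65 kPa.

q_ult ≈ 480 kPa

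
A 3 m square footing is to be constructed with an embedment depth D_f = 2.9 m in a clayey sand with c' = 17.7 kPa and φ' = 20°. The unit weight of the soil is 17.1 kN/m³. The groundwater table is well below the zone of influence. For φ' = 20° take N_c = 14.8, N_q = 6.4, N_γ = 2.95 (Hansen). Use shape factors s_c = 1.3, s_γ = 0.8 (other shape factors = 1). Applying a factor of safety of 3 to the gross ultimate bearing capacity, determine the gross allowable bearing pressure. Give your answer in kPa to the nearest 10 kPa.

q = γ·D_f = 17.1 × 2.9 = 49.59 kPa.
c·N_c·s_c = 17.7 × 14.8 × 1.3 = 340.55 kPa
q·N_q = 49.59 × 6.4 = 317.38 kPa
0.5·γ·B·N_γ·s_γ = 0.5 × 17.1 × 3 × 2.95 × 0.8 = 60.534 kPa
q_ult = 340.55 + 317.38 + 60.534 = 718.46 kPa.
q_all = q_ult / FS = 718.46 / 3 = 239.49 kPa.

q_all ≈ 240 kPa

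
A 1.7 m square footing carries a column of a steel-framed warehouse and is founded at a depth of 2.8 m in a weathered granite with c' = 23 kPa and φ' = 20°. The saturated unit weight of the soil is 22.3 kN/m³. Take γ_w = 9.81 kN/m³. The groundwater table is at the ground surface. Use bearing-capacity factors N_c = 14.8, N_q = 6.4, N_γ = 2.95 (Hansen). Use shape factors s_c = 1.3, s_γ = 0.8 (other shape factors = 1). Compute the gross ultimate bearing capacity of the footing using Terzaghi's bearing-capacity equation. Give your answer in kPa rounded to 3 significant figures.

q_ult ≈ 691 kPa

With the water table at the surface the whole profile is submerged: γ' = 22.3 − 9.81 = 12.49 kN/m³, so q = γ'·D_f = 34.972 kPa; the same γ' applies in the ½γBN_γ term.
q_ult = c·N_c·s_c + q·N_q + 0.5·γ·B·N_γ·s_γ
     = 23 × 14.8 × 1.3 + 34.972 × 6.4 + 0.5 × 12.49 × 1.7 × 2.95 × 0.8
     = 442.52 + 223.82 + 25.055 = 691.4 kPa.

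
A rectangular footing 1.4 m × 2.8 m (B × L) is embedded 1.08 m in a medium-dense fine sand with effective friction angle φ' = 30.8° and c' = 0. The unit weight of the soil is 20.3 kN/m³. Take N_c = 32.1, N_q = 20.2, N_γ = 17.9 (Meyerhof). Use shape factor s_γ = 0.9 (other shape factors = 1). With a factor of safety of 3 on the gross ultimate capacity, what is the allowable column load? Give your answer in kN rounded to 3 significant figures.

P_all ≈ 878 kN

q = γ·D_f = 20.3 × 1.08 = 21.924 kPa.
q·N_q = 21.924 × 20.2 = 442.86 kPa
0.5·γ·B·N_γ·s_γ = 0.5 × 20.3 × 1.4 × 17.9 × 0.9 = 228.92 kPa
q_ult = 442.86 + 228.92 = 671.79 kPa.
Gross allowable pressure q_all = 671.79 / 3 = 223.93 kPa.
Footing area = 3.92 m², so allowable column load = 223.93 × 3.92 = 877.8 kN.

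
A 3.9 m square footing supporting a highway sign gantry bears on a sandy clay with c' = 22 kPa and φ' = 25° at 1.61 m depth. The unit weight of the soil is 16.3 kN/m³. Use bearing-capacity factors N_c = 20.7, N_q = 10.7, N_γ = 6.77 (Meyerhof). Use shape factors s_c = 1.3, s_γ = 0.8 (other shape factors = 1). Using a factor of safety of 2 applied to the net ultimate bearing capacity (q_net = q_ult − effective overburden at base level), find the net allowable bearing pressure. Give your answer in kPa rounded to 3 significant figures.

q_all(net) ≈ 509 kPa

q = γ·D_f = 16.3 × 1.61 = 26.243 kPa.
c·N_c·s_c = 22 × 20.7 × 1.3 = 592.02 kPa
q·N_q = 26.243 × 10.7 = 280.8 kPa
0.5·γ·B·N_γ·s_γ = 0.5 × 16.3 × 3.9 × 6.77 × 0.8 = 172.15 kPa
q_ult = 592.02 + 280.8 + 172.15 = 1045 kPa.
Net ultimate: q_net = 1045 − 26.243 = 1018.7 kPa.
q_all(net) = 1018.7 / 2 = 509.36 kPa.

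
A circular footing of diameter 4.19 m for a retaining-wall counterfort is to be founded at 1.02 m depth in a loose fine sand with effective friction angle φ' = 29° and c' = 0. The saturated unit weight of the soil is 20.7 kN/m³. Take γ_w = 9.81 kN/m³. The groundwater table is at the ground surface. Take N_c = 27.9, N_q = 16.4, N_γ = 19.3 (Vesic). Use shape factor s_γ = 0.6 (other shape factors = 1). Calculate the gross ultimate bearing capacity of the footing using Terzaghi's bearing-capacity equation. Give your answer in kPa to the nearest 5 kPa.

q_ult ≈ 445 kPa

With the water table at the surface the whole profile is submerged: γ' = 20.7 − 9.81 = 10.89 kN/m³, so q = γ'·D_f = 11.108 kPa; the same γ' applies in the ½γBN_γ term.
q_ult = q·N_q + 0.5·γ·B·N_γ·s_γ
     = 11.108 × 16.4 + 0.5 × 10.89 × 4.19 × 19.3 × 0.6
     = 182.17 + 264.19 = 446.36 kPa.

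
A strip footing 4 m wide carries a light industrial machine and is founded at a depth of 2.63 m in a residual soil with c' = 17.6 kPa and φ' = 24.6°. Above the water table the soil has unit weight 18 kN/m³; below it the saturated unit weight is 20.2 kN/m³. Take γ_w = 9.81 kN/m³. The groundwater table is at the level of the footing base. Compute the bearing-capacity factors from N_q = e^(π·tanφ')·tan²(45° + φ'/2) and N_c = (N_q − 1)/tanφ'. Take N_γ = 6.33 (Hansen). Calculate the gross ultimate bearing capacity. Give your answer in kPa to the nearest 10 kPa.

tan24.6° = 0.4578, so N_q = e^(π×0.4578)·tan²(57.3°) = 4.214 × 2.426 = 10.22.
N_c = (10.22 − 1)/tan24.6° = 20.15.
Effective surcharge at the founding depth q = γ·D_f = 18 × 2.63 = 47.34 kPa.
The water table coincides with the base, so in the self-weight term γ → γ' = 10.39 kN/m³.
q_ult = c·N_c + q·N_q + 0.5·γ·B·N_γ
     = 17.6 × 20.146 + 47.34 × 10.224 + 0.5 × 10.39 × 4 × 6.33
     = 354.57 + 483.99 + 131.54 = 970.1 kPa.

q_ult ≈ 970 kPa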